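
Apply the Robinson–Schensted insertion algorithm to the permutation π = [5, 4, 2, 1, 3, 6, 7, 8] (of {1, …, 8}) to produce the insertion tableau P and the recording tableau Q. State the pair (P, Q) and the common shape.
P = [1, 3, 6, 7, 8] / [2] / [4] / [5];  Q = [1, 5, 6, 7, 8] / [2] / [3] / [4];  common shape = (5, 1, 1, 1)

Row-insert the values π_1, π_2, … into P one at a time, bumping the leftmost entry strictly greater than the inserted value down to the next row. The recording tableau Q records, in position (i, j), the step at which that cell was added to P.
  Insert 5 (step 1): P = [5];  Q = [1]
  Insert 4 (step 2): P = [4] / [5];  Q = [1] / [2]
  Insert 2 (step 3): P = [2] / [4] / [5];  Q = [1] / [2] / [3]
  Insert 1 (step 4): P = [1] / [2] / [4] / [5];  Q = [1] / [2] / [3] / [4]
  Insert 3 (step 5): P = [1, 3] / [2] / [4] / [5];  Q = [1, 5] / [2] / [3] / [4]
  Insert 6 (step 6): P = [1, 3, 6] / [2] / [4] / [5];  Q = [1, 5, 6] / [2] / [3] / [4]
  Insert 7 (step 7): P = [1, 3, 6, 7] / [2] / [4] / [5];  Q = [1, 5, 6, 7] / [2] / [3] / [4]
  Insert 8 (step 8): P = [1, 3, 6, 7, 8] / [2] / [4] / [5];  Q = [1, 5, 6, 7, 8] / [2] / [3] / [4]
Final shape: (5, 1, 1, 1).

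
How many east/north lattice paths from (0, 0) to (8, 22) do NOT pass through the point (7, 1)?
Number of paths = 5852749

Total paths from (0, 0) to (8, 22): C(30, 8) = 5852925. Paths through (7, 1): (paths (0, 0) → (7, 1)) × (paths (7, 1) → (8, 22)) = C(8, 7) · C(22, 1) = 8 · 22 = 176. Avoidance count = 5852925 − 176 = 5852749.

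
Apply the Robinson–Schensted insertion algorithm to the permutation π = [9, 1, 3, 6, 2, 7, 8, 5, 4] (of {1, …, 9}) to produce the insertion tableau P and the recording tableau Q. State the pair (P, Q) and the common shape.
P = [1, 2, 4, 7, 8] / [3, 5] / [6] / [9];  Q = [1, 3, 4, 6, 7] / [2, 8] / [5] / [9];  common shape = (5, 2, 1, 1)

Row-insert the values π_1, π_2, … into P one at a time, bumping the leftmost entry strictly greater than the inserted value down to the next row. The recording tableau Q records, in position (i, j), the step at which that cell was added to P.
  Insert 9 (step 1): P = [9];  Q = [1]
  Insert 1 (step 2): P = [1] / [9];  Q = [1] / [2]
  Insert 3 (step 3): P = [1, 3] / [9];  Q = [1, 3] / [2]
  Insert 6 (step 4): P = [1, 3, 6] / [9];  Q = [1, 3, 4] / [2]
  Insert 2 (step 5): P = [1, 2, 6] / [3] / [9];  Q = [1, 3, 4] / [2] / [5]
  Insert 7 (step 6): P = [1, 2, 6, 7] / [3] / [9];  Q = [1, 3, 4, 6] / [2] / [5]
  Insert 8 (step 7): P = [1, 2, 6, 7, 8] / [3] / [9];  Q = [1, 3, 4, 6, 7] / [2] / [5]
  Insert 5 (step 8): P = [1, 2, 5, 7, 8] / [3, 6] / [9];  Q = [1, 3, 4, 6, 7] / [2, 8] / [5]
  Insert 4 (step 9): P = [1, 2, 4, 7, 8] / [3, 5] / [6] / [9];  Q = [1, 3, 4, 6, 7] / [2, 8] / [5] / [9]
Final shape: (5, 2, 1, 1).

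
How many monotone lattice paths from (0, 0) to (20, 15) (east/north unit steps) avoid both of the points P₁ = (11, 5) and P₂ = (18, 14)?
Number of paths = 1580039016

Inclusion–exclusion. Total paths: C(35, 20) = 3247943160. Through P₁: C(16, 11)·C(19, 9) = 403507104. Through P₂: C(32, 18)·C(3, 2) = 1414306800. Since P₁ is strictly southwest of P₂, a monotone path through both must visit P₁ then P₂; paths through both = C(16, 11)·C(16, 7)·C(3, 2) = 149909760. Avoid both = 3247943160 − 403507104 − 1414306800 + 149909760 = 1580039016.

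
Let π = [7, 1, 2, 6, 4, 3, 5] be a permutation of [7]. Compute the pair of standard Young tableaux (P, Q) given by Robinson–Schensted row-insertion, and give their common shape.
P = [1, 2, 3, 5] / [4] / [6] / [7];  Q = [1, 3, 4, 7] / [2] / [5] / [6];  common shape = (4, 1, 1, 1)

Row-insert the values π_1, π_2, … into P one at a time, bumping the leftmost entry strictly greater than the inserted value down to the next row. The recording tableau Q records, in position (i, j), the step at which that cell was added to P.
  Insert 7 (step 1): P = [7];  Q = [1]
  Insert 1 (step 2): P = [1] / [7];  Q = [1] / [2]
  Insert 2 (step 3): P = [1, 2] / [7];  Q = [1, 3] / [2]
  Insert 6 (step 4): P = [1, 2, 6] / [7];  Q = [1, 3, 4] / [2]
  Insert 4 (step 5): P = [1, 2, 4] / [6] / [7];  Q = [1, 3, 4] / [2] / [5]
  Insert 3 (step 6): P = [1, 2, 3] / [4] / [6] / [7];  Q = [1, 3, 4] / [2] / [5] / [6]
  Insert 5 (step 7): P = [1, 2, 3, 5] / [4] / [6] / [7];  Q = [1, 3, 4, 7] / [2] / [5] / [6]
Final shape: (4, 1, 1, 1).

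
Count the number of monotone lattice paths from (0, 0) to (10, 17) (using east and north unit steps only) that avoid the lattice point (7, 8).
Number of paths = 7020585

Total paths from (0, 0) to (10, 17): C(27, 10) = 8436285. Paths through (7, 8): (paths (0, 0) → (7, 8)) × (paths (7, 8) → (10, 17)) = C(15, 7) · C(12, 3) = 6435 · 220 = 1415700. Avoidance count = 8436285 − 1415700 = 7020585.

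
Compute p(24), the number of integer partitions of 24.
p(24) = 1575

Compute p(n) via the recurrence p(n, m) = p(n, m−1) + p(n−m, m), where p(n, m) counts partitions of n with all parts ≤ m and p(n) = p(n, n). The base cases are p(0, m) = 1 and p(n, 0) = 0 for n > 0. Filling the table yields p(24) = 1575. (Euler's pentagonal recurrence is an alternative.)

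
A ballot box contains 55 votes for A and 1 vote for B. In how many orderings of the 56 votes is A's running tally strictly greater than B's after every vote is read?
Strict-lead orderings = 54

Total orderings of the 56 votes with 55 for A: C(56, 55) = 56. By the Bertrand ballot formula (Cycle Lemma / reflection principle), the number of orderings in which A is strictly ahead of B throughout is (p − q)/(p + q) · C(p + q, p) = (55 − 1)/(55 + 1) · 56 = 54.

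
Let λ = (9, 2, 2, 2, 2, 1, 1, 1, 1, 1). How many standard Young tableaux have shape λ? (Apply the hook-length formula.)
# SYT of shape (9, 2, 2, 2, 2, 1, 1, 1, 1, 1) = 71131060

Hook-length formula: f^λ = n! / Π hook(c), product over all cells c of the Young diagram. For λ = (9, 2, 2, 2, 2, 1, 1, 1, 1, 1), n = 22 boxes. Hook lengths by row (left-to-right, top-to-bottom): [18, 12, 7, 6, 5, 4, 3, 2, 1]; [10, 4]; [9, 3]; [8, 2]; [7, 1]; [5]; [4]; [3]; [2]; [1]. Product of hooks = 15801827328000. So f^λ = 22! / 15801827328000 = 1124000727777607680000 / 15801827328000 = 71131060.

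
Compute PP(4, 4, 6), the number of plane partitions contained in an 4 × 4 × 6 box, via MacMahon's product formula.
PP(4, 4, 6) = 9343620

Evaluate the triple product over i = 1..4, j = 1..4, k = 1..6. The factors are (2/1) · (3/2) · (4/3) · (5/4) · (6/5) · (7/6) · (3/2) · (4/3) · … (96 factors total). The numerators and denominators telescope so the product is an integer; carrying out the multiplication exactly gives PP(4, 4, 6) = 9343620.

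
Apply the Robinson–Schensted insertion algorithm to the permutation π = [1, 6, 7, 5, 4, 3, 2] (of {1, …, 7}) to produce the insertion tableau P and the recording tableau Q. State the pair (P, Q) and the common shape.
P = [1, 2, 7] / [3] / [4] / [5] / [6];  Q = [1, 2, 3] / [4] / [5] / [6] / [7];  common shape = (3, 1, 1, 1, 1)

Row-insert the values π_1, π_2, … into P one at a time, bumping the leftmost entry strictly greater than the inserted value down to the next row. The recording tableau Q records, in position (i, j), the step at which that cell was added to P.
  Insert 1 (step 1): P = [1];  Q = [1]
  Insert 6 (step 2): P = [1, 6];  Q = [1, 2]
  Insert 7 (step 3): P = [1, 6, 7];  Q = [1, 2, 3]
  Insert 5 (step 4): P = [1, 5, 7] / [6];  Q = [1, 2, 3] / [4]
  Insert 4 (step 5): P = [1, 4, 7] / [5] / [6];  Q = [1, 2, 3] / [4] / [5]
  Insert 3 (step 6): P = [1, 3, 7] / [4] / [5] / [6];  Q = [1, 2, 3] / [4] / [5] / [6]
  Insert 2 (step 7): P = [1, 2, 7] / [3] / [4] / [5] / [6];  Q = [1, 2, 3] / [4] / [5] / [6] / [7]
Final shape: (3, 1, 1, 1, 1).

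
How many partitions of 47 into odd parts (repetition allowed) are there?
p_odd(47) = 2590

Enumerate partitions using only odd parts via the recurrence o(n, m) = o(n, m−2) + o(n−m, m) over odd m, starting from the largest odd part ≤ n. This gives p_odd(47) = 2590. (Euler's theorem: equals the count of distinct-part partitions.)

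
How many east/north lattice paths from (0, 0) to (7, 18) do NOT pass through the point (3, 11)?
Number of paths = 360580

Total paths from (0, 0) to (7, 18): C(25, 7) = 480700. Paths through (3, 11): (paths (0, 0) → (3, 11)) × (paths (3, 11) → (7, 18)) = C(14, 3) · C(11, 4) = 364 · 330 = 120120. Avoidance count = 480700 − 120120 = 360580.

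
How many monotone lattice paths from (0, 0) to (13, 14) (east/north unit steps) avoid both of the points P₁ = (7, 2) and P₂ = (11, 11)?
Number of paths = 12593076

Inclusion–exclusion. Total paths: C(27, 13) = 20058300. Through P₁: C(9, 7)·C(18, 6) = 668304. Through P₂: C(22, 11)·C(5, 2) = 7054320. Since P₁ is strictly southwest of P₂, a monotone path through both must visit P₁ then P₂; paths through both = C(9, 7)·C(13, 4)·C(5, 2) = 257400. Avoid both = 20058300 − 668304 − 7054320 + 257400 = 12593076.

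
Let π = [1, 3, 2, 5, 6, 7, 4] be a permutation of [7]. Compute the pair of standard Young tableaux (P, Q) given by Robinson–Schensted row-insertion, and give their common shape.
P = [1, 2, 4, 6, 7] / [3, 5];  Q = [1, 2, 4, 5, 6] / [3, 7];  common shape = (5, 2)

Row-insert the values π_1, π_2, … into P one at a time, bumping the leftmost entry strictly greater than the inserted value down to the next row. The recording tableau Q records, in position (i, j), the step at which that cell was added to P.
  Insert 1 (step 1): P = [1];  Q = [1]
  Insert 3 (step 2): P = [1, 3];  Q = [1, 2]
  Insert 2 (step 3): P = [1, 2] / [3];  Q = [1, 2] / [3]
  Insert 5 (step 4): P = [1, 2, 5] / [3];  Q = [1, 2, 4] / [3]
  Insert 6 (step 5): P = [1, 2, 5, 6] / [3];  Q = [1, 2, 4, 5] / [3]
  Insert 7 (step 6): P = [1, 2, 5, 6, 7] / [3];  Q = [1, 2, 4, 5, 6] / [3]
  Insert 4 (step 7): P = [1, 2, 4, 6, 7] / [3, 5];  Q = [1, 2, 4, 5, 6] / [3, 7]
Final shape: (5, 2).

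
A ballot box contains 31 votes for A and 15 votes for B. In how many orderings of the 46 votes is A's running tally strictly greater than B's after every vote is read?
Strict-lead orderings = 177996090624

Total orderings of the 46 votes with 31 for A: C(46, 31) = 511738760544. By the Bertrand ballot formula (Cycle Lemma / reflection principle), the number of orderings in which A is strictly ahead of B throughout is (p − q)/(p + q) · C(p + q, p) = (31 − 15)/(31 + 15) · 511738760544 = 177996090624.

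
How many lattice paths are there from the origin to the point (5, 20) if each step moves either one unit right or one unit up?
Number of paths = 53130

A monotone lattice path from (0, 0) to (5, 20) consists of 5 east steps and 20 north steps in some order, so it is determined by which 5 of the 25 steps are east. The count is C(25, 5) = 53130.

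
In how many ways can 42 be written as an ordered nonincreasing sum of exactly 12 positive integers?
p(42, 12 parts) = 4401

Partitions of n into exactly k parts are in bijection with partitions of n − k into at most k parts (subtract 1 from each part). So p(42, exactly 12) = p(30, parts ≤ 12). Computing via the recurrence p(m, j) = p(m, j−1) + p(m−j, j) gives 4401.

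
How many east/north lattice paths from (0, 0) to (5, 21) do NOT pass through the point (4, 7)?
Number of paths = 60830

Total paths from (0, 0) to (5, 21): C(26, 5) = 65780. Paths through (4, 7): (paths (0, 0) → (4, 7)) × (paths (4, 7) → (5, 21)) = C(11, 4) · C(15, 1) = 330 · 15 = 4950. Avoidance count = 65780 − 4950 = 60830.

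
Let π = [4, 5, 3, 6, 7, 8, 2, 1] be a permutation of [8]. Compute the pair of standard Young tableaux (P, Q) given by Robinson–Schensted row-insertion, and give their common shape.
P = [1, 5, 6, 7, 8] / [2] / [3] / [4];  Q = [1, 2, 4, 5, 6] / [3] / [7] / [8];  common shape = (5, 1, 1, 1)

Row-insert the values π_1, π_2, … into P one at a time, bumping the leftmost entry strictly greater than the inserted value down to the next row. The recording tableau Q records, in position (i, j), the step at which that cell was added to P.
  Insert 4 (step 1): P = [4];  Q = [1]
  Insert 5 (step 2): P = [4, 5];  Q = [1, 2]
  Insert 3 (step 3): P = [3, 5] / [4];  Q = [1, 2] / [3]
  Insert 6 (step 4): P = [3, 5, 6] / [4];  Q = [1, 2, 4] / [3]
  Insert 7 (step 5): P = [3, 5, 6, 7] / [4];  Q = [1, 2, 4, 5] / [3]
  Insert 8 (step 6): P = [3, 5, 6, 7, 8] / [4];  Q = [1, 2, 4, 5, 6] / [3]
  Insert 2 (step 7): P = [2, 5, 6, 7, 8] / [3] / [4];  Q = [1, 2, 4, 5, 6] / [3] / [7]
  Insert 1 (step 8): P = [1, 5, 6, 7, 8] / [2] / [3] / [4];  Q = [1, 2, 4, 5, 6] / [3] / [7] / [8]
Final shape: (5, 1, 1, 1).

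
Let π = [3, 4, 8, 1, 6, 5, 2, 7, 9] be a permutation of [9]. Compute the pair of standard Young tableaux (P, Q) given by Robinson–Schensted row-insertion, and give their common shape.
P = [1, 2, 5, 7, 9] / [3, 4] / [6] / [8];  Q = [1, 2, 3, 8, 9] / [4, 5] / [6] / [7];  common shape = (5, 2, 1, 1)

Row-insert the values π_1, π_2, … into P one at a time, bumping the leftmost entry strictly greater than the inserted value down to the next row. The recording tableau Q records, in position (i, j), the step at which that cell was added to P.
  Insert 3 (step 1): P = [3];  Q = [1]
  Insert 4 (step 2): P = [3, 4];  Q = [1, 2]
  Insert 8 (step 3): P = [3, 4, 8];  Q = [1, 2, 3]
  Insert 1 (step 4): P = [1, 4, 8] / [3];  Q = [1, 2, 3] / [4]
  Insert 6 (step 5): P = [1, 4, 6] / [3, 8];  Q = [1, 2, 3] / [4, 5]
  Insert 5 (step 6): P = [1, 4, 5] / [3, 6] / [8];  Q = [1, 2, 3] / [4, 5] / [6]
  Insert 2 (step 7): P = [1, 2, 5] / [3, 4] / [6] / [8];  Q = [1, 2, 3] / [4, 5] / [6] / [7]
  Insert 7 (step 8): P = [1, 2, 5, 7] / [3, 4] / [6] / [8];  Q = [1, 2, 3, 8] / [4, 5] / [6] / [7]
  Insert 9 (step 9): P = [1, 2, 5, 7, 9] / [3, 4] / [6] / [8];  Q = [1, 2, 3, 8, 9] / [4, 5] / [6] / [7]
Final shape: (5, 2, 1, 1).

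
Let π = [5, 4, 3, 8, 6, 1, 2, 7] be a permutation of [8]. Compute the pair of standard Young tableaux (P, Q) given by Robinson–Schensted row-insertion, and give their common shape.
P = [1, 2, 7] / [3, 6] / [4, 8] / [5];  Q = [1, 4, 8] / [2, 5] / [3, 7] / [6];  common shape = (3, 2, 2, 1)

Row-insert the values π_1, π_2, … into P one at a time, bumping the leftmost entry strictly greater than the inserted value down to the next row. The recording tableau Q records, in position (i, j), the step at which that cell was added to P.
  Insert 5 (step 1): P = [5];  Q = [1]
  Insert 4 (step 2): P = [4] / [5];  Q = [1] / [2]
  Insert 3 (step 3): P = [3] / [4] / [5];  Q = [1] / [2] / [3]
  Insert 8 (step 4): P = [3, 8] / [4] / [5];  Q = [1, 4] / [2] / [3]
  Insert 6 (step 5): P = [3, 6] / [4, 8] / [5];  Q = [1, 4] / [2, 5] / [3]
  Insert 1 (step 6): P = [1, 6] / [3, 8] / [4] / [5];  Q = [1, 4] / [2, 5] / [3] / [6]
  Insert 2 (step 7): P = [1, 2] / [3, 6] / [4, 8] / [5];  Q = [1, 4] / [2, 5] / [3, 7] / [6]
  Insert 7 (step 8): P = [1, 2, 7] / [3, 6] / [4, 8] / [5];  Q = [1, 4, 8] / [2, 5] / [3, 7] / [6]
Final shape: (3, 2, 2, 1).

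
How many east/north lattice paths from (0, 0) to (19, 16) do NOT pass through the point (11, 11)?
Number of paths = 3152037966

Total paths from (0, 0) to (19, 16): C(35, 19) = 4059928950. Paths through (11, 11): (paths (0, 0) → (11, 11)) × (paths (11, 11) → (19, 16)) = C(22, 11) · C(13, 8) = 705432 · 1287 = 907890984. Avoidance count = 4059928950 − 907890984 = 3152037966.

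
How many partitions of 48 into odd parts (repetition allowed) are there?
p_odd(48) = 2910

Enumerate partitions using only odd parts via the recurrence o(n, m) = o(n, m−2) + o(n−m, m) over odd m, starting from the largest odd part ≤ n. This gives p_odd(48) = 2910. (Euler's theorem: equals the count of distinct-part partitions.)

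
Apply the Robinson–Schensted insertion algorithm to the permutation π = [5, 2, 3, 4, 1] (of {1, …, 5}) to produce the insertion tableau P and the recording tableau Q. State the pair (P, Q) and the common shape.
P = [1, 3, 4] / [2] / [5];  Q = [1, 3, 4] / [2] / [5];  common shape = (3, 1, 1)

Row-insert the values π_1, π_2, … into P one at a time, bumping the leftmost entry strictly greater than the inserted value down to the next row. The recording tableau Q records, in position (i, j), the step at which that cell was added to P.
  Insert 5 (step 1): P = [5];  Q = [1]
  Insert 2 (step 2): P = [2] / [5];  Q = [1] / [2]
  Insert 3 (step 3): P = [2, 3] / [5];  Q = [1, 3] / [2]
  Insert 4 (step 4): P = [2, 3, 4] / [5];  Q = [1, 3, 4] / [2]
  Insert 1 (step 5): P = [1, 3, 4] / [2] / [5];  Q = [1, 3, 4] / [2] / [5]
Final shape: (3, 1, 1).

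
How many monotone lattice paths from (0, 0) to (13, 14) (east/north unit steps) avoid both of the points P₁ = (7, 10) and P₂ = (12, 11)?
Number of paths = 11032660

Inclusion–exclusion. Total paths: C(27, 13) = 20058300. Through P₁: C(17, 7)·C(10, 6) = 4084080. Through P₂: C(23, 12)·C(4, 1) = 5408312. Since P₁ is strictly southwest of P₂, a monotone path through both must visit P₁ then P₂; paths through both = C(17, 7)·C(6, 5)·C(4, 1) = 466752. Avoid both = 20058300 − 4084080 − 5408312 + 466752 = 11032660.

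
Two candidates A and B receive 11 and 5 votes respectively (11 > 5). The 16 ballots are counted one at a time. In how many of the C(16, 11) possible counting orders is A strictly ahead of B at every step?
Strict-lead orderings = 1638

Total orderings of the 16 votes with 11 for A: C(16, 11) = 4368. By the Bertrand ballot formula (Cycle Lemma / reflection principle), the number of orderings in which A is strictly ahead of B throughout is (p − q)/(p + q) · C(p + q, p) = (11 − 5)/(11 + 5) · 4368 = 1638.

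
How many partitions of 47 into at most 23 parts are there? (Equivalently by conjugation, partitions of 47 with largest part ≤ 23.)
p(47, parts ≤ 23) = 118991

Use the recurrence p(n, m) = p(n, m−1) + p(n−m, m): either the largest part is < m (count p(n, m−1)) or the largest part is exactly m (remove one copy of m, count p(n−m, m)). With p(0, ·) = 1 this gives p(47, parts ≤ 23) = 118991. (By conjugating Young diagrams, this also counts partitions of 47 into at most 23 parts.)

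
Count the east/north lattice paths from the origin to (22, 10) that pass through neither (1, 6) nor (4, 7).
Number of paths = 64022030

Inclusion–exclusion. Total paths: C(32, 22) = 64512240. Through P₁: C(7, 1)·C(25, 21) = 88550. Through P₂: C(11, 4)·C(21, 18) = 438900. Since P₁ is strictly southwest of P₂, a monotone path through both must visit P₁ then P₂; paths through both = C(7, 1)·C(4, 3)·C(21, 18) = 37240. Avoid both = 64512240 − 88550 − 438900 + 37240 = 64022030.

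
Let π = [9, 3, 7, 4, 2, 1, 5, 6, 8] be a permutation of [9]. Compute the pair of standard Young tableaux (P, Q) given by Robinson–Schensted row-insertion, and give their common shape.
P = [1, 4, 5, 6, 8] / [2] / [3] / [7] / [9];  Q = [1, 3, 7, 8, 9] / [2] / [4] / [5] / [6];  common shape = (5, 1, 1, 1, 1)

Row-insert the values π_1, π_2, … into P one at a time, bumping the leftmost entry strictly greater than the inserted value down to the next row. The recording tableau Q records, in position (i, j), the step at which that cell was added to P.
  Insert 9 (step 1): P = [9];  Q = [1]
  Insert 3 (step 2): P = [3] / [9];  Q = [1] / [2]
  Insert 7 (step 3): P = [3, 7] / [9];  Q = [1, 3] / [2]
  Insert 4 (step 4): P = [3, 4] / [7] / [9];  Q = [1, 3] / [2] / [4]
  Insert 2 (step 5): P = [2, 4] / [3] / [7] / [9];  Q = [1, 3] / [2] / [4] / [5]
  Insert 1 (step 6): P = [1, 4] / [2] / [3] / [7] / [9];  Q = [1, 3] / [2] / [4] / [5] / [6]
  Insert 5 (step 7): P = [1, 4, 5] / [2] / [3] / [7] / [9];  Q = [1, 3, 7] / [2] / [4] / [5] / [6]
  Insert 6 (step 8): P = [1, 4, 5, 6] / [2] / [3] / [7] / [9];  Q = [1, 3, 7, 8] / [2] / [4] / [5] / [6]
  Insert 8 (step 9): P = [1, 4, 5, 6, 8] / [2] / [3] / [7] / [9];  Q = [1, 3, 7, 8, 9] / [2] / [4] / [5] / [6]
Final shape: (5, 1, 1, 1, 1).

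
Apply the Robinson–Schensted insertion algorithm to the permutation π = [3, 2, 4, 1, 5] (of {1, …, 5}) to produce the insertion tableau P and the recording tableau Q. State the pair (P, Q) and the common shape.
P = [1, 4, 5] / [2] / [3];  Q = [1, 3, 5] / [2] / [4];  common shape = (3, 1, 1)

Row-insert the values π_1, π_2, … into P one at a time, bumping the leftmost entry strictly greater than the inserted value down to the next row. The recording tableau Q records, in position (i, j), the step at which that cell was added to P.
  Insert 3 (step 1): P = [3];  Q = [1]
  Insert 2 (step 2): P = [2] / [3];  Q = [1] / [2]
  Insert 4 (step 3): P = [2, 4] / [3];  Q = [1, 3] / [2]
  Insert 1 (step 4): P = [1, 4] / [2] / [3];  Q = [1, 3] / [2] / [4]
  Insert 5 (step 5): P = [1, 4, 5] / [2] / [3];  Q = [1, 3, 5] / [2] / [4]
Final shape: (3, 1, 1).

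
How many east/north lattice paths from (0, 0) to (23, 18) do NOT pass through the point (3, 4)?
Number of paths = 153393493200

Total paths from (0, 0) to (23, 18): C(41, 23) = 202112640600. Paths through (3, 4): (paths (0, 0) → (3, 4)) × (paths (3, 4) → (23, 18)) = C(7, 3) · C(34, 20) = 35 · 1391975640 = 48719147400. Avoidance count = 202112640600 − 48719147400 = 153393493200.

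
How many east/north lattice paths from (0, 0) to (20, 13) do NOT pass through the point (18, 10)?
Number of paths = 441935340

Total paths from (0, 0) to (20, 13): C(33, 20) = 573166440. Paths through (18, 10): (paths (0, 0) → (18, 10)) × (paths (18, 10) → (20, 13)) = C(28, 18) · C(5, 2) = 13123110 · 10 = 131231100. Avoidance count = 573166440 − 131231100 = 441935340.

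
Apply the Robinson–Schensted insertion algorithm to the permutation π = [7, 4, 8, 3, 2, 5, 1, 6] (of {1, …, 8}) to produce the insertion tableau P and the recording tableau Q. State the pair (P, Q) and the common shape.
P = [1, 5, 6] / [2, 8] / [3] / [4] / [7];  Q = [1, 3, 8] / [2, 6] / [4] / [5] / [7];  common shape = (3, 2, 1, 1, 1)

Row-insert the values π_1, π_2, … into P one at a time, bumping the leftmost entry strictly greater than the inserted value down to the next row. The recording tableau Q records, in position (i, j), the step at which that cell was added to P.
  Insert 7 (step 1): P = [7];  Q = [1]
  Insert 4 (step 2): P = [4] / [7];  Q = [1] / [2]
  Insert 8 (step 3): P = [4, 8] / [7];  Q = [1, 3] / [2]
  Insert 3 (step 4): P = [3, 8] / [4] / [7];  Q = [1, 3] / [2] / [4]
  Insert 2 (step 5): P = [2, 8] / [3] / [4] / [7];  Q = [1, 3] / [2] / [4] / [5]
  Insert 5 (step 6): P = [2, 5] / [3, 8] / [4] / [7];  Q = [1, 3] / [2, 6] / [4] / [5]
  Insert 1 (step 7): P = [1, 5] / [2, 8] / [3] / [4] / [7];  Q = [1, 3] / [2, 6] / [4] / [5] / [7]
  Insert 6 (step 8): P = [1, 5, 6] / [2, 8] / [3] / [4] / [7];  Q = [1, 3, 8] / [2, 6] / [4] / [5] / [7]
Final shape: (3, 2, 1, 1, 1).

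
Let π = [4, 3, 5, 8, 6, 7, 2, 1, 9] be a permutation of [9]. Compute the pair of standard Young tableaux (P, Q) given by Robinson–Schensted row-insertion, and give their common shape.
P = [1, 5, 6, 7, 9] / [2, 8] / [3] / [4];  Q = [1, 3, 4, 6, 9] / [2, 5] / [7] / [8];  common shape = (5, 2, 1, 1)

Row-insert the values π_1, π_2, … into P one at a time, bumping the leftmost entry strictly greater than the inserted value down to the next row. The recording tableau Q records, in position (i, j), the step at which that cell was added to P.
  Insert 4 (step 1): P = [4];  Q = [1]
  Insert 3 (step 2): P = [3] / [4];  Q = [1] / [2]
  Insert 5 (step 3): P = [3, 5] / [4];  Q = [1, 3] / [2]
  Insert 8 (step 4): P = [3, 5, 8] / [4];  Q = [1, 3, 4] / [2]
  Insert 6 (step 5): P = [3, 5, 6] / [4, 8];  Q = [1, 3, 4] / [2, 5]
  Insert 7 (step 6): P = [3, 5, 6, 7] / [4, 8];  Q = [1, 3, 4, 6] / [2, 5]
  Insert 2 (step 7): P = [2, 5, 6, 7] / [3, 8] / [4];  Q = [1, 3, 4, 6] / [2, 5] / [7]
  Insert 1 (step 8): P = [1, 5, 6, 7] / [2, 8] / [3] / [4];  Q = [1, 3, 4, 6] / [2, 5] / [7] / [8]
  Insert 9 (step 9): P = [1, 5, 6, 7, 9] / [2, 8] / [3] / [4];  Q = [1, 3, 4, 6, 9] / [2, 5] / [7] / [8]
Final shape: (5, 2, 1, 1).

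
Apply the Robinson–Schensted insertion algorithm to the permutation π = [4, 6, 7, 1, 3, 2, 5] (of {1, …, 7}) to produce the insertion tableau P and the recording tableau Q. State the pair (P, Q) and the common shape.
P = [1, 2, 5] / [3, 6, 7] / [4];  Q = [1, 2, 3] / [4, 5, 7] / [6];  common shape = (3, 3, 1)

Row-insert the values π_1, π_2, … into P one at a time, bumping the leftmost entry strictly greater than the inserted value down to the next row. The recording tableau Q records, in position (i, j), the step at which that cell was added to P.
  Insert 4 (step 1): P = [4];  Q = [1]
  Insert 6 (step 2): P = [4, 6];  Q = [1, 2]
  Insert 7 (step 3): P = [4, 6, 7];  Q = [1, 2, 3]
  Insert 1 (step 4): P = [1, 6, 7] / [4];  Q = [1, 2, 3] / [4]
  Insert 3 (step 5): P = [1, 3, 7] / [4, 6];  Q = [1, 2, 3] / [4, 5]
  Insert 2 (step 6): P = [1, 2, 7] / [3, 6] / [4];  Q = [1, 2, 3] / [4, 5] / [6]
  Insert 5 (step 7): P = [1, 2, 5] / [3, 6, 7] / [4];  Q = [1, 2, 3] / [4, 5, 7] / [6]
Final shape: (3, 3, 1).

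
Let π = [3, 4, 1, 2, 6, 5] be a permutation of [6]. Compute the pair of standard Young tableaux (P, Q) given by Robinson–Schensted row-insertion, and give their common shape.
P = [1, 2, 5] / [3, 4, 6];  Q = [1, 2, 5] / [3, 4, 6];  common shape = (3, 3)

Row-insert the values π_1, π_2, … into P one at a time, bumping the leftmost entry strictly greater than the inserted value down to the next row. The recording tableau Q records, in position (i, j), the step at which that cell was added to P.
  Insert 3 (step 1): P = [3];  Q = [1]
  Insert 4 (step 2): P = [3, 4];  Q = [1, 2]
  Insert 1 (step 3): P = [1, 4] / [3];  Q = [1, 2] / [3]
  Insert 2 (step 4): P = [1, 2] / [3, 4];  Q = [1, 2] / [3, 4]
  Insert 6 (step 5): P = [1, 2, 6] / [3, 4];  Q = [1, 2, 5] / [3, 4]
  Insert 5 (step 6): P = [1, 2, 5] / [3, 4, 6];  Q = [1, 2, 5] / [3, 4, 6]
Final shape: (3, 3).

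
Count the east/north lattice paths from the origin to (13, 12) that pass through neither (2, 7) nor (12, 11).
Number of paths = 2410968

Inclusion–exclusion. Total paths: C(25, 13) = 5200300. Through P₁: C(9, 2)·C(16, 11) = 157248. Through P₂: C(23, 12)·C(2, 1) = 2704156. Since P₁ is strictly southwest of P₂, a monotone path through both must visit P₁ then P₂; paths through both = C(9, 2)·C(14, 10)·C(2, 1) = 72072. Avoid both = 5200300 − 157248 − 2704156 + 72072 = 2410968.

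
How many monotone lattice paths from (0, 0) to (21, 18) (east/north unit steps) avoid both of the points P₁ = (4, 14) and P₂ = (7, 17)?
Number of paths = 62336556330

Inclusion–exclusion. Total paths: C(39, 21) = 62359143990. Through P₁: C(18, 4)·C(21, 17) = 18314100. Through P₂: C(24, 7)·C(15, 14) = 5191560. Since P₁ is strictly southwest of P₂, a monotone path through both must visit P₁ then P₂; paths through both = C(18, 4)·C(6, 3)·C(15, 14) = 918000. Avoid both = 62359143990 − 18314100 − 5191560 + 918000 = 62336556330.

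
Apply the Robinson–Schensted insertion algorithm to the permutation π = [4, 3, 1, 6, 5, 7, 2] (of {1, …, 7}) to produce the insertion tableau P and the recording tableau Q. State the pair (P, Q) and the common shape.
P = [1, 2, 7] / [3, 5] / [4, 6];  Q = [1, 4, 6] / [2, 5] / [3, 7];  common shape = (3, 2, 2)

Row-insert the values π_1, π_2, … into P one at a time, bumping the leftmost entry strictly greater than the inserted value down to the next row. The recording tableau Q records, in position (i, j), the step at which that cell was added to P.
  Insert 4 (step 1): P = [4];  Q = [1]
  Insert 3 (step 2): P = [3] / [4];  Q = [1] / [2]
  Insert 1 (step 3): P = [1] / [3] / [4];  Q = [1] / [2] / [3]
  Insert 6 (step 4): P = [1, 6] / [3] / [4];  Q = [1, 4] / [2] / [3]
  Insert 5 (step 5): P = [1, 5] / [3, 6] / [4];  Q = [1, 4] / [2, 5] / [3]
  Insert 7 (step 6): P = [1, 5, 7] / [3, 6] / [4];  Q = [1, 4, 6] / [2, 5] / [3]
  Insert 2 (step 7): P = [1, 2, 7] / [3, 5] / [4, 6];  Q = [1, 4, 6] / [2, 5] / [3, 7]
Final shape: (3, 2, 2).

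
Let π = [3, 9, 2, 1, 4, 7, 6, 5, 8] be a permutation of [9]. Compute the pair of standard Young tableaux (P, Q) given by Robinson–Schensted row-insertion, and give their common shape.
P = [1, 4, 5, 8] / [2, 6] / [3, 7] / [9];  Q = [1, 2, 6, 9] / [3, 5] / [4, 7] / [8];  common shape = (4, 2, 2, 1)

Row-insert the values π_1, π_2, … into P one at a time, bumping the leftmost entry strictly greater than the inserted value down to the next row. The recording tableau Q records, in position (i, j), the step at which that cell was added to P.
  Insert 3 (step 1): P = [3];  Q = [1]
  Insert 9 (step 2): P = [3, 9];  Q = [1, 2]
  Insert 2 (step 3): P = [2, 9] / [3];  Q = [1, 2] / [3]
  Insert 1 (step 4): P = [1, 9] / [2] / [3];  Q = [1, 2] / [3] / [4]
  Insert 4 (step 5): P = [1, 4] / [2, 9] / [3];  Q = [1, 2] / [3, 5] / [4]
  Insert 7 (step 6): P = [1, 4, 7] / [2, 9] / [3];  Q = [1, 2, 6] / [3, 5] / [4]
  Insert 6 (step 7): P = [1, 4, 6] / [2, 7] / [3, 9];  Q = [1, 2, 6] / [3, 5] / [4, 7]
  Insert 5 (step 8): P = [1, 4, 5] / [2, 6] / [3, 7] / [9];  Q = [1, 2, 6] / [3, 5] / [4, 7] / [8]
  Insert 8 (step 9): P = [1, 4, 5, 8] / [2, 6] / [3, 7] / [9];  Q = [1, 2, 6, 9] / [3, 5] / [4, 7] / [8]
Final shape: (4, 2, 2, 1).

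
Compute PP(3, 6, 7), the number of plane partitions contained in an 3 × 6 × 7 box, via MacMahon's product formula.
PP(3, 6, 7) = 131589315

Evaluate the triple product over i = 1..3, j = 1..6, k = 1..7. The factors are (2/1) · (3/2) · (4/3) · (5/4) · (6/5) · (7/6) · (8/7) · (3/2) · … (126 factors total). The numerators and denominators telescope so the product is an integer; carrying out the multiplication exactly gives PP(3, 6, 7) = 131589315.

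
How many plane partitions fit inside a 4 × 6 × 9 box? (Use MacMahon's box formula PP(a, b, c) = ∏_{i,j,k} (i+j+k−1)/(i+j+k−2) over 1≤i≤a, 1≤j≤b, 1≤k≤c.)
PP(4, 6, 9) = 559299781040

Evaluate the triple product over i = 1..4, j = 1..6, k = 1..9. The factors are (2/1) · (3/2) · (4/3) · (5/4) · (6/5) · (7/6) · (8/7) · (9/8) · … (216 factors total). The numerators and denominators telescope so the product is an integer; carrying out the multiplication exactly gives PP(4, 6, 9) = 559299781040.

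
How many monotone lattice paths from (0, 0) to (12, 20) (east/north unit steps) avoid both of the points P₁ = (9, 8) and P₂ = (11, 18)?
Number of paths = 115753300

Inclusion–exclusion. Total paths: C(32, 12) = 225792840. Through P₁: C(17, 9)·C(15, 3) = 11061050. Through P₂: C(29, 11)·C(3, 1) = 103791870. Since P₁ is strictly southwest of P₂, a monotone path through both must visit P₁ then P₂; paths through both = C(17, 9)·C(12, 2)·C(3, 1) = 4813380. Avoid both = 225792840 − 11061050 − 103791870 + 4813380 = 115753300.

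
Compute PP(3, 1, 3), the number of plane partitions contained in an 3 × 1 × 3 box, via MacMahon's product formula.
PP(3, 1, 3) = 20

Evaluate the triple product over i = 1..3, j = 1..1, k = 1..3. The factors are (2/1) · (3/2) · (4/3) · (3/2) · (4/3) · (5/4) · (4/3) · (5/4) · … (9 factors total). The numerators and denominators telescope so the product is an integer; carrying out the multiplication exactly gives PP(3, 1, 3) = 20.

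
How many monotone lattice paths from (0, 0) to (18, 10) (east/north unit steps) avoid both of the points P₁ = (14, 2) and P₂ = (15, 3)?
Number of paths = 12994590

Inclusion–exclusion. Total paths: C(28, 18) = 13123110. Through P₁: C(16, 14)·C(12, 4) = 59400. Through P₂: C(18, 15)·C(10, 3) = 97920. Since P₁ is strictly southwest of P₂, a monotone path through both must visit P₁ then P₂; paths through both = C(16, 14)·C(2, 1)·C(10, 3) = 28800. Avoid both = 13123110 − 59400 − 97920 + 28800 = 12994590.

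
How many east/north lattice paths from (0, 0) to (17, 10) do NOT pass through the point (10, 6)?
Number of paths = 5793645

Total paths from (0, 0) to (17, 10): C(27, 17) = 8436285. Paths through (10, 6): (paths (0, 0) → (10, 6)) × (paths (10, 6) → (17, 10)) = C(16, 10) · C(11, 7) = 8008 · 330 = 2642640. Avoidance count = 8436285 − 2642640 = 5793645.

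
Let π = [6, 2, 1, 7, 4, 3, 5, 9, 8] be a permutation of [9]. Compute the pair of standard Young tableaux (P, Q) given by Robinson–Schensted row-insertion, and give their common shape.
P = [1, 3, 5, 8] / [2, 4, 9] / [6, 7];  Q = [1, 4, 7, 8] / [2, 5, 9] / [3, 6];  common shape = (4, 3, 2)

Row-insert the values π_1, π_2, … into P one at a time, bumping the leftmost entry strictly greater than the inserted value down to the next row. The recording tableau Q records, in position (i, j), the step at which that cell was added to P.
  Insert 6 (step 1): P = [6];  Q = [1]
  Insert 2 (step 2): P = [2] / [6];  Q = [1] / [2]
  Insert 1 (step 3): P = [1] / [2] / [6];  Q = [1] / [2] / [3]
  Insert 7 (step 4): P = [1, 7] / [2] / [6];  Q = [1, 4] / [2] / [3]
  Insert 4 (step 5): P = [1, 4] / [2, 7] / [6];  Q = [1, 4] / [2, 5] / [3]
  Insert 3 (step 6): P = [1, 3] / [2, 4] / [6, 7];  Q = [1, 4] / [2, 5] / [3, 6]
  Insert 5 (step 7): P = [1, 3, 5] / [2, 4] / [6, 7];  Q = [1, 4, 7] / [2, 5] / [3, 6]
  Insert 9 (step 8): P = [1, 3, 5, 9] / [2, 4] / [6, 7];  Q = [1, 4, 7, 8] / [2, 5] / [3, 6]
  Insert 8 (step 9): P = [1, 3, 5, 8] / [2, 4, 9] / [6, 7];  Q = [1, 4, 7, 8] / [2, 5, 9] / [3, 6]
Final shape: (4, 3, 2).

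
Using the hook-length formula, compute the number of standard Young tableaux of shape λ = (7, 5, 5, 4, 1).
# SYT of shape (7, 5, 5, 4, 1) = 838053216

Hook-length formula: f^λ = n! / Π hook(c), product over all cells c of the Young diagram. For λ = (7, 5, 5, 4, 1), n = 22 boxes. Hook lengths by row (left-to-right, top-to-bottom): [11, 9, 8, 7, 5, 2, 1]; [8, 6, 5, 4, 2]; [7, 5, 4, 3, 1]; [5, 3, 2, 1]; [1]. Product of hooks = 1341204480000. So f^λ = 22! / 1341204480000 = 1124000727777607680000 / 1341204480000 = 838053216.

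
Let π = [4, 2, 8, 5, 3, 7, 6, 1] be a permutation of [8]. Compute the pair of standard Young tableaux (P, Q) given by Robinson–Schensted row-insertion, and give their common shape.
P = [1, 3, 6] / [2, 5, 7] / [4] / [8];  Q = [1, 3, 6] / [2, 4, 7] / [5] / [8];  common shape = (3, 3, 1, 1)

Row-insert the values π_1, π_2, … into P one at a time, bumping the leftmost entry strictly greater than the inserted value down to the next row. The recording tableau Q records, in position (i, j), the step at which that cell was added to P.
  Insert 4 (step 1): P = [4];  Q = [1]
  Insert 2 (step 2): P = [2] / [4];  Q = [1] / [2]
  Insert 8 (step 3): P = [2, 8] / [4];  Q = [1, 3] / [2]
  Insert 5 (step 4): P = [2, 5] / [4, 8];  Q = [1, 3] / [2, 4]
  Insert 3 (step 5): P = [2, 3] / [4, 5] / [8];  Q = [1, 3] / [2, 4] / [5]
  Insert 7 (step 6): P = [2, 3, 7] / [4, 5] / [8];  Q = [1, 3, 6] / [2, 4] / [5]
  Insert 6 (step 7): P = [2, 3, 6] / [4, 5, 7] / [8];  Q = [1, 3, 6] / [2, 4, 7] / [5]
  Insert 1 (step 8): P = [1, 3, 6] / [2, 5, 7] / [4] / [8];  Q = [1, 3, 6] / [2, 4, 7] / [5] / [8]
Final shape: (3, 3, 1, 1).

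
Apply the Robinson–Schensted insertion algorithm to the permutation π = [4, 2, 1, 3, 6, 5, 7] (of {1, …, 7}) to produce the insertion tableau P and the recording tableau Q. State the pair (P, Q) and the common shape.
P = [1, 3, 5, 7] / [2, 6] / [4];  Q = [1, 4, 5, 7] / [2, 6] / [3];  common shape = (4, 2, 1)

Row-insert the values π_1, π_2, … into P one at a time, bumping the leftmost entry strictly greater than the inserted value down to the next row. The recording tableau Q records, in position (i, j), the step at which that cell was added to P.
  Insert 4 (step 1): P = [4];  Q = [1]
  Insert 2 (step 2): P = [2] / [4];  Q = [1] / [2]
  Insert 1 (step 3): P = [1] / [2] / [4];  Q = [1] / [2] / [3]
  Insert 3 (step 4): P = [1, 3] / [2] / [4];  Q = [1, 4] / [2] / [3]
  Insert 6 (step 5): P = [1, 3, 6] / [2] / [4];  Q = [1, 4, 5] / [2] / [3]
  Insert 5 (step 6): P = [1, 3, 5] / [2, 6] / [4];  Q = [1, 4, 5] / [2, 6] / [3]
  Insert 7 (step 7): P = [1, 3, 5, 7] / [2, 6] / [4];  Q = [1, 4, 5, 7] / [2, 6] / [3]
Final shape: (4, 2, 1).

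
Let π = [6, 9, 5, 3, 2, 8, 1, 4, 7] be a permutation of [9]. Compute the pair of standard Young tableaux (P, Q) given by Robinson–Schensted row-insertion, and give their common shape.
P = [1, 4, 7] / [2, 8] / [3, 9] / [5] / [6];  Q = [1, 2, 9] / [3, 6] / [4, 8] / [5] / [7];  common shape = (3, 2, 2, 1, 1)

Row-insert the values π_1, π_2, … into P one at a time, bumping the leftmost entry strictly greater than the inserted value down to the next row. The recording tableau Q records, in position (i, j), the step at which that cell was added to P.
  Insert 6 (step 1): P = [6];  Q = [1]
  Insert 9 (step 2): P = [6, 9];  Q = [1, 2]
  Insert 5 (step 3): P = [5, 9] / [6];  Q = [1, 2] / [3]
  Insert 3 (step 4): P = [3, 9] / [5] / [6];  Q = [1, 2] / [3] / [4]
  Insert 2 (step 5): P = [2, 9] / [3] / [5] / [6];  Q = [1, 2] / [3] / [4] / [5]
  Insert 8 (step 6): P = [2, 8] / [3, 9] / [5] / [6];  Q = [1, 2] / [3, 6] / [4] / [5]
  Insert 1 (step 7): P = [1, 8] / [2, 9] / [3] / [5] / [6];  Q = [1, 2] / [3, 6] / [4] / [5] / [7]
  Insert 4 (step 8): P = [1, 4] / [2, 8] / [3, 9] / [5] / [6];  Q = [1, 2] / [3, 6] / [4, 8] / [5] / [7]
  Insert 7 (step 9): P = [1, 4, 7] / [2, 8] / [3, 9] / [5] / [6];  Q = [1, 2, 9] / [3, 6] / [4, 8] / [5] / [7]
Final shape: (3, 2, 2, 1, 1).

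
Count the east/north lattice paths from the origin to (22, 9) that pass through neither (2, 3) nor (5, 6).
Number of paths = 17559095

Inclusion–exclusion. Total paths: C(31, 22) = 20160075. Through P₁: C(5, 2)·C(26, 20) = 2302300. Through P₂: C(11, 5)·C(20, 17) = 526680. Since P₁ is strictly southwest of P₂, a monotone path through both must visit P₁ then P₂; paths through both = C(5, 2)·C(6, 3)·C(20, 17) = 228000. Avoid both = 20160075 − 2302300 − 526680 + 228000 = 17559095.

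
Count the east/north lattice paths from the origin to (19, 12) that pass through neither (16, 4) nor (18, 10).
Number of paths = 101358750

Inclusion–exclusion. Total paths: C(31, 19) = 141120525. Through P₁: C(20, 16)·C(11, 3) = 799425. Through P₂: C(28, 18)·C(3, 1) = 39369330. Since P₁ is strictly southwest of P₂, a monotone path through both must visit P₁ then P₂; paths through both = C(20, 16)·C(8, 2)·C(3, 1) = 406980. Avoid both = 141120525 − 799425 − 39369330 + 406980 = 101358750.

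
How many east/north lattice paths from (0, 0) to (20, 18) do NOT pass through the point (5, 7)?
Number of paths = 27458881890

Total paths from (0, 0) to (20, 18): C(38, 20) = 33578000610. Paths through (5, 7): (paths (0, 0) → (5, 7)) × (paths (5, 7) → (20, 18)) = C(12, 5) · C(26, 15) = 792 · 7726160 = 6119118720. Avoidance count = 33578000610 − 6119118720 = 27458881890.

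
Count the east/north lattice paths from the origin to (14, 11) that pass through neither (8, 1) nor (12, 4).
Number of paths = 4331148

Inclusion–exclusion. Total paths: C(25, 14) = 4457400. Through P₁: C(9, 8)·C(16, 6) = 72072. Through P₂: C(16, 12)·C(9, 2) = 65520. Since P₁ is strictly southwest of P₂, a monotone path through both must visit P₁ then P₂; paths through both = C(9, 8)·C(7, 4)·C(9, 2) = 11340. Avoid both = 4457400 − 72072 − 65520 + 11340 = 4331148.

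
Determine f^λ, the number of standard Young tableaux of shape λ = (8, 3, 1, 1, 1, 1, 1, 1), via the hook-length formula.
# SYT of shape (8, 3, 1, 1, 1, 1, 1, 1) = 272272

Hook-length formula: f^λ = n! / Π hook(c), product over all cells c of the Young diagram. For λ = (8, 3, 1, 1, 1, 1, 1, 1), n = 17 boxes. Hook lengths by row (left-to-right, top-to-bottom): [15, 8, 7, 5, 4, 3, 2, 1]; [9, 2, 1]; [6]; [5]; [4]; [3]; [2]; [1]. Product of hooks = 1306368000. So f^λ = 17! / 1306368000 = 355687428096000 / 1306368000 = 272272.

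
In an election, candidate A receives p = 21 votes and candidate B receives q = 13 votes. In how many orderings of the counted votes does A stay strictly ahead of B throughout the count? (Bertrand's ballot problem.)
Strict-lead orderings = 218349120

Total orderings of the 34 votes with 21 for A: C(34, 21) = 927983760. By the Bertrand ballot formula (Cycle Lemma / reflection principle), the number of orderings in which A is strictly ahead of B throughout is (p − q)/(p + q) · C(p + q, p) = (21 − 13)/(21 + 13) · 927983760 = 218349120.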